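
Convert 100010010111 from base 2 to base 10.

Sum of powers of 2 for each 1-bit:
2^0 + 2^1 + 2^2 + 2^4 + 2^7 + 2^11
= 1 + 2 + 4 + 16 + 128 + 2048
= 2199



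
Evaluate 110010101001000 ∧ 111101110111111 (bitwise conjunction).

AND: 1 only when both bits are 1
  110010101001000
& 111101110111111
-----------------
  110000100001000
Decimal: 25928 & 31679 = 24840



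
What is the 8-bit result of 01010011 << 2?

Original: 01010011 (decimal 83)
Shift left by 2 positions
Append 2 zeros on the right and drop the 2 high bits that overflow the 8-bit width
Result: 01001100 (decimal 76)
Equivalent: 83 << 2 = 83 × 2^2 = 332, truncated to 8 bits = 76



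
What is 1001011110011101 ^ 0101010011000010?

XOR: 1 when bits differ
  1001011110011101
^ 0101010011000010
------------------
  1100001101011111
Decimal: 38813 ^ 21698 = 50015



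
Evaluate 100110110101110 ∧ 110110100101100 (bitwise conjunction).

AND: 1 only when both bits are 1
  100110110101110
& 110110100101100
-----------------
  100110100101100
Decimal: 19886 & 27948 = 19756



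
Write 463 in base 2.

Using repeated division by 2:
463 ÷ 2 = 231 remainder 1
231 ÷ 2 = 115 remainder 1
115 ÷ 2 = 57 remainder 1
57 ÷ 2 = 28 remainder 1
28 ÷ 2 = 14 remainder 0
14 ÷ 2 = 7 remainder 0
7 ÷ 2 = 3 remainder 1
3 ÷ 2 = 1 remainder 1
1 ÷ 2 = 0 remainder 1
Reading remainders bottom to top: 111001111



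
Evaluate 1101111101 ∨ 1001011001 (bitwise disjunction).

OR: 1 when either bit is 1
  1101111101
| 1001011001
------------
  1101111101
Decimal: 893 | 601 = 893



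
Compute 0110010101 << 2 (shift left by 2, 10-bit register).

Original: 0110010101 (decimal 405)
Shift left by 2 positions
Append 2 zeros on the right and drop the 2 high bits that overflow the 10-bit width
Result: 1001010100 (decimal 596)
Equivalent: 405 << 2 = 405 × 2^2 = 1620, truncated to 10 bits = 596



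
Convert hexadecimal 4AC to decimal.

Expand by place value (powers of 16):
Digit values: A = 10, C = 12
4AC = 4 × 16^2 + 10 × 16^1 + 12 × 16^0
= 4 × 256 + 10 × 16 + 12 × 1
= 1024 + 160 + 12
= 1196



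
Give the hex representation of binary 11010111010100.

Group into 4-bit nibbles from right:
  0011 = 3
  0101 = 5
  1101 = D
  0100 = 4
Result: 35D4



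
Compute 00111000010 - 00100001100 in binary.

Method 1 - Direct subtraction (column by column from the right: bit − bit − borrow-in; if negative, add 2 and borrow 1 from the next column):
borrow: 00001111000
        00111000010
-       00100001100
-------------------
        00010110110

Method 2 - Add two's complement:
Two's complement of 00100001100: invert → 11011110011, add 1 → 11011110100
  00111000010
+ 11011110100
-------------
 100010110110  (end carry out of the top bit = 1)
Discarding the end carry: 00010110110
Decimal check:
  00111000010 = 256 + 128 + 64 + 2 = 450
  00100001100 = 256 + 8 + 4 = 268
  450 - 268 = 182, and 00010110110 = 128 + 32 + 16 + 4 + 2 = 182 ✓



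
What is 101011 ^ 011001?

XOR: 1 when bits differ
  101011
^ 011001
--------
  110010
Decimal: 43 ^ 25 = 50



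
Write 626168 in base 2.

Using repeated division by 2:
626168 ÷ 2 = 313084 remainder 0
313084 ÷ 2 = 156542 remainder 0
156542 ÷ 2 = 78271 remainder 0
78271 ÷ 2 = 39135 remainder 1
39135 ÷ 2 = 19567 remainder 1
19567 ÷ 2 = 9783 remainder 1
9783 ÷ 2 = 4891 remainder 1
4891 ÷ 2 = 2445 remainder 1
2445 ÷ 2 = 1222 remainder 1
1222 ÷ 2 = 611 remainder 0
611 ÷ 2 = 305 remainder 1
305 ÷ 2 = 152 remainder 1
152 ÷ 2 = 76 remainder 0
76 ÷ 2 = 38 remainder 0
38 ÷ 2 = 19 remainder 0
19 ÷ 2 = 9 remainder 1
9 ÷ 2 = 4 remainder 1
4 ÷ 2 = 2 remainder 0
2 ÷ 2 = 1 remainder 0
1 ÷ 2 = 0 remainder 1
Reading remainders bottom to top: 10011000110111111000



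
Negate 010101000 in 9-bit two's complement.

Original: 010101000
Step 1 - Invert all bits: 101010111
Step 2 - Add 1: 101011000
Verification: 010101000 + 101011000 = 1000000000; discarding the end carry (carry out of the top bit) leaves the 9-bit value 000000000, as required for x + (-x)



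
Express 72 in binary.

Using repeated division by 2:
72 ÷ 2 = 36 remainder 0
36 ÷ 2 = 18 remainder 0
18 ÷ 2 = 9 remainder 0
9 ÷ 2 = 4 remainder 1
4 ÷ 2 = 2 remainder 0
2 ÷ 2 = 1 remainder 0
1 ÷ 2 = 0 remainder 1
Reading remainders bottom to top: 1001000



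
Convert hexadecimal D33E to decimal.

Expand by place value (powers of 16):
Digit values: D = 13, E = 14
D33E = 13 × 16^3 + 3 × 16^2 + 3 × 16^1 + 14 × 16^0
= 13 × 4096 + 3 × 256 + 3 × 16 + 14 × 1
= 53248 + 768 + 48 + 14
= 54078



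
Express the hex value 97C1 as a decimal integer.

Expand by place value (powers of 16):
Digit values: C = 12
97C1 = 9 × 16^3 + 7 × 16^2 + 12 × 16^1 + 1 × 16^0
= 9 × 4096 + 7 × 256 + 12 × 16 + 1 × 1
= 36864 + 1792 + 192 + 1
= 38849



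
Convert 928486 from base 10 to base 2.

Using repeated division by 2:
928486 ÷ 2 = 464243 remainder 0
464243 ÷ 2 = 232121 remainder 1
232121 ÷ 2 = 116060 remainder 1
116060 ÷ 2 = 58030 remainder 0
58030 ÷ 2 = 29015 remainder 0
29015 ÷ 2 = 14507 remainder 1
14507 ÷ 2 = 7253 remainder 1
7253 ÷ 2 = 3626 remainder 1
3626 ÷ 2 = 1813 remainder 0
1813 ÷ 2 = 906 remainder 1
906 ÷ 2 = 453 remainder 0
453 ÷ 2 = 226 remainder 1
226 ÷ 2 = 113 remainder 0
113 ÷ 2 = 56 remainder 1
56 ÷ 2 = 28 remainder 0
28 ÷ 2 = 14 remainder 0
14 ÷ 2 = 7 remainder 0
7 ÷ 2 = 3 remainder 1
3 ÷ 2 = 1 remainder 1
1 ÷ 2 = 0 remainder 1
Reading remainders bottom to top: 11100010101011100110



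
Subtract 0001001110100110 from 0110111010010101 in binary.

Method 1 - Direct subtraction (column by column from the right: bit − bit − borrow-in; if negative, add 2 and borrow 1 from the next column):
borrow: 0010011111011100
        0110111010010101
-       0001001110100110
------------------------
        0101101011101111

Method 2 - Add two's complement:
Two's complement of 0001001110100110: invert → 1110110001011001, add 1 → 1110110001011010
  0110111010010101
+ 1110110001011010
------------------
 10101101011101111  (end carry out of the top bit = 1)
Discarding the end carry: 0101101011101111
Decimal check:
  0110111010010101 = 16384 + 8192 + 2048 + 1024 + 512 + 128 + 16 + 4 + 1 = 28309
  0001001110100110 = 4096 + 512 + 256 + 128 + 32 + 4 + 2 = 5030
  28309 - 5030 = 23279, and 0101101011101111 = 16384 + 4096 + 2048 + 512 + 128 + 64 + 32 + 8 + 4 + 2 + 1 = 23279 ✓



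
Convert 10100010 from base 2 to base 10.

Sum of powers of 2 for each 1-bit:
2^1 + 2^5 + 2^7
= 2 + 32 + 128
= 162



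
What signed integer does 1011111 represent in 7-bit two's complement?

Binary: 1011111
Sign bit: 1 (negative)
Invert: 0100000
Add 1:  0100001
Magnitude: 0100001 = 32 + 1 = 33
Value: -33



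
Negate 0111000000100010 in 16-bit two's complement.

Original: 0111000000100010
Step 1 - Invert all bits: 1000111111011101
Step 2 - Add 1: 1000111111011110
Verification: 0111000000100010 + 1000111111011110 = 10000000000000000; discarding the end carry (carry out of the top bit) leaves the 16-bit value 0000000000000000, as required for x + (-x)



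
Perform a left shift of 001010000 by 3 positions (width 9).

Original: 001010000 (decimal 80)
Shift left by 3 positions
Append 3 zeros on the right and drop the 3 high bits that overflow the 9-bit width
Result: 010000000 (decimal 128)
Equivalent: 80 << 3 = 80 × 2^3 = 640, truncated to 9 bits = 128



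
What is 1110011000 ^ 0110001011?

XOR: 1 when bits differ
  1110011000
^ 0110001011
------------
  1000010011
Decimal: 920 ^ 395 = 531



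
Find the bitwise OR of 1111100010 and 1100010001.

OR: 1 when either bit is 1
  1111100010
| 1100010001
------------
  1111110011
Decimal: 994 | 785 = 1011



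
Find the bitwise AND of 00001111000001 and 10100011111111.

AND: 1 only when both bits are 1
  00001111000001
& 10100011111111
----------------
  00000011000001
Decimal: 961 & 10495 = 193



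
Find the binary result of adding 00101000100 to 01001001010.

Add column by column from the right: bit + bit + carry-in; write the sum mod 2, carry 1 when the sum is 2 or 3.
carry:  00010000000
        00101000100
+       01001001010
-------------------
       001110001110
(the carry out of the leftmost column, 0, becomes the leading bit)
Decimal check:
  00101000100 = 256 + 64 + 4 = 324
  01001001010 = 512 + 64 + 8 + 2 = 586
  324 + 586 = 910, and 001110001110 = 512 + 256 + 128 + 8 + 4 + 2 = 910 ✓



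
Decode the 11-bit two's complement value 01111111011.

Binary: 01111111011
Sign bit: 0 (non-negative)
Read directly as an unsigned value:
01111111011 = 512 + 256 + 128 + 64 + 32 + 16 + 8 + 2 + 1 = 1019
Value: 1019



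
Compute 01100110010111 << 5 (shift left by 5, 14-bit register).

Original: 01100110010111 (decimal 6551)
Shift left by 5 positions
Append 5 zeros on the right and drop the 5 high bits that overflow the 14-bit width
Result: 11001011100000 (decimal 13024)
Equivalent: 6551 << 5 = 6551 × 2^5 = 209632, truncated to 14 bits = 13024



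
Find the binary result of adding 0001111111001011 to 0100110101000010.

Add column by column from the right: bit + bit + carry-in; write the sum mod 2, carry 1 when the sum is 2 or 3.
carry:  0011111110000100
        0001111111001011
+       0100110101000010
------------------------
       00110110100001101
(the carry out of the leftmost column, 0, becomes the leading bit)
Decimal check:
  0001111111001011 = 4096 + 2048 + 1024 + 512 + 256 + 128 + 64 + 8 + 2 + 1 = 8139
  0100110101000010 = 16384 + 2048 + 1024 + 256 + 64 + 2 = 19778
  8139 + 19778 = 27917, and 00110110100001101 = 16384 + 8192 + 2048 + 1024 + 256 + 8 + 4 + 1 = 27917 ✓



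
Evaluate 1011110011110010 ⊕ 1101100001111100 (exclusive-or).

XOR: 1 when bits differ
  1011110011110010
^ 1101100001111100
------------------
  0110010010001110
Decimal: 48370 ^ 55420 = 25742



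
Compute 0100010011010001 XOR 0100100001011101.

XOR: 1 when bits differ
  0100010011010001
^ 0100100001011101
------------------
  0000110010001100
Decimal: 17617 ^ 18525 = 3212



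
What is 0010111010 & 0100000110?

AND: 1 only when both bits are 1
  0010111010
& 0100000110
------------
  0000000010
Decimal: 186 & 262 = 2



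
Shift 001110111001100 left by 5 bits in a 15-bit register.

Original: 001110111001100 (decimal 7628)
Shift left by 5 positions
Append 5 zeros on the right and drop the 5 high bits that overflow the 15-bit width
Result: 011100110000000 (decimal 14720)
Equivalent: 7628 << 5 = 7628 × 2^5 = 244096, truncated to 15 bits = 14720



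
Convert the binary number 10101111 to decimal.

Sum of powers of 2 for each 1-bit:
2^0 + 2^1 + 2^2 + 2^3 + 2^5 + 2^7
= 1 + 2 + 4 + 8 + 32 + 128
= 175



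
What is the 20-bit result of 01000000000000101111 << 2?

Original: 01000000000000101111 (decimal 262191)
Shift left by 2 positions
Append 2 zeros on the right and drop the 2 high bits that overflow the 20-bit width
Result: 00000000000010111100 (decimal 188)
Equivalent: 262191 << 2 = 262191 × 2^2 = 1048764, truncated to 20 bits = 188



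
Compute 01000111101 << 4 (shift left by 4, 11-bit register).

Original: 01000111101 (decimal 573)
Shift left by 4 positions
Append 4 zeros on the right and drop the 4 high bits that overflow the 11-bit width
Result: 01111010000 (decimal 976)
Equivalent: 573 << 4 = 573 × 2^4 = 9168, truncated to 11 bits = 976



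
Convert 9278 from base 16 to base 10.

Expand by place value (powers of 16):
9278 = 9 × 16^3 + 2 × 16^2 + 7 × 16^1 + 8 × 16^0
= 9 × 4096 + 2 × 256 + 7 × 16 + 8 × 1
= 36864 + 512 + 112 + 8
= 37496



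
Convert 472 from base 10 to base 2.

Using repeated division by 2:
472 ÷ 2 = 236 remainder 0
236 ÷ 2 = 118 remainder 0
118 ÷ 2 = 59 remainder 0
59 ÷ 2 = 29 remainder 1
29 ÷ 2 = 14 remainder 1
14 ÷ 2 = 7 remainder 0
7 ÷ 2 = 3 remainder 1
3 ÷ 2 = 1 remainder 1
1 ÷ 2 = 0 remainder 1
Reading remainders bottom to top: 111011000



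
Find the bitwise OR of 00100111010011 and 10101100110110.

OR: 1 when either bit is 1
  00100111010011
| 10101100110110
----------------
  10101111110111
Decimal: 2515 | 11062 = 11255



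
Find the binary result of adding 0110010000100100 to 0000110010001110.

Add column by column from the right: bit + bit + carry-in; write the sum mod 2, carry 1 when the sum is 2 or 3.
carry:  0001100000011000
        0110010000100100
+       0000110010001110
------------------------
       00111000010110010
(the carry out of the leftmost column, 0, becomes the leading bit)
Decimal check:
  0110010000100100 = 16384 + 8192 + 1024 + 32 + 4 = 25636
  0000110010001110 = 2048 + 1024 + 128 + 8 + 4 + 2 = 3214
  25636 + 3214 = 28850, and 00111000010110010 = 16384 + 8192 + 4096 + 128 + 32 + 16 + 2 = 28850 ✓



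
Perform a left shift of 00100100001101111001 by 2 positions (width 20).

Original: 00100100001101111001 (decimal 148345)
Shift left by 2 positions
Append 2 zeros on the right
Result: 10010000110111100100 (decimal 593380)
Equivalent: 148345 << 2 = 148345 × 2^2 = 593380



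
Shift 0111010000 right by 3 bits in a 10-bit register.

Original: 0111010000 (decimal 464)
Shift right by 3 positions
Drop the 3 low bits; fill with zeros on the left
Result: 0000111010 (decimal 58)
Equivalent: 464 >> 3 = 464 ÷ 2^3 = 58



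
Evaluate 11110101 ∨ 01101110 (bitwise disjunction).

OR: 1 when either bit is 1
  11110101
| 01101110
----------
  11111111
Decimal: 245 | 110 = 255



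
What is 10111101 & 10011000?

AND: 1 only when both bits are 1
  10111101
& 10011000
----------
  10011000
Decimal: 189 & 152 = 152



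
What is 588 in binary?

Using repeated division by 2:
588 ÷ 2 = 294 remainder 0
294 ÷ 2 = 147 remainder 0
147 ÷ 2 = 73 remainder 1
73 ÷ 2 = 36 remainder 1
36 ÷ 2 = 18 remainder 0
18 ÷ 2 = 9 remainder 0
9 ÷ 2 = 4 remainder 1
4 ÷ 2 = 2 remainder 0
2 ÷ 2 = 1 remainder 0
1 ÷ 2 = 0 remainder 1
Reading remainders bottom to top: 1001001100



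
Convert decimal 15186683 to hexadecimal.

Using repeated division by 16 (digits 10–15 are A–F):
15186683 ÷ 16 = 949167 remainder 11 (B)
949167 ÷ 16 = 59322 remainder 15 (F)
59322 ÷ 16 = 3707 remainder 10 (A)
3707 ÷ 16 = 231 remainder 11 (B)
231 ÷ 16 = 14 remainder 7
14 ÷ 16 = 0 remainder 14 (E)
Reading remainders bottom to top: E7BAFB



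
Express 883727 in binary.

Using repeated division by 2:
883727 ÷ 2 = 441863 remainder 1
441863 ÷ 2 = 220931 remainder 1
220931 ÷ 2 = 110465 remainder 1
110465 ÷ 2 = 55232 remainder 1
55232 ÷ 2 = 27616 remainder 0
27616 ÷ 2 = 13808 remainder 0
13808 ÷ 2 = 6904 remainder 0
6904 ÷ 2 = 3452 remainder 0
3452 ÷ 2 = 1726 remainder 0
1726 ÷ 2 = 863 remainder 0
863 ÷ 2 = 431 remainder 1
431 ÷ 2 = 215 remainder 1
215 ÷ 2 = 107 remainder 1
107 ÷ 2 = 53 remainder 1
53 ÷ 2 = 26 remainder 1
26 ÷ 2 = 13 remainder 0
13 ÷ 2 = 6 remainder 1
6 ÷ 2 = 3 remainder 0
3 ÷ 2 = 1 remainder 1
1 ÷ 2 = 0 remainder 1
Reading remainders bottom to top: 11010111110000001111



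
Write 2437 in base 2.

Using repeated division by 2:
2437 ÷ 2 = 1218 remainder 1
1218 ÷ 2 = 609 remainder 0
609 ÷ 2 = 304 remainder 1
304 ÷ 2 = 152 remainder 0
152 ÷ 2 = 76 remainder 0
76 ÷ 2 = 38 remainder 0
38 ÷ 2 = 19 remainder 0
19 ÷ 2 = 9 remainder 1
9 ÷ 2 = 4 remainder 1
4 ÷ 2 = 2 remainder 0
2 ÷ 2 = 1 remainder 0
1 ÷ 2 = 0 remainder 1
Reading remainders bottom to top: 100110000101



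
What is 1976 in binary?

Using repeated division by 2:
1976 ÷ 2 = 988 remainder 0
988 ÷ 2 = 494 remainder 0
494 ÷ 2 = 247 remainder 0
247 ÷ 2 = 123 remainder 1
123 ÷ 2 = 61 remainder 1
61 ÷ 2 = 30 remainder 1
30 ÷ 2 = 15 remainder 0
15 ÷ 2 = 7 remainder 1
7 ÷ 2 = 3 remainder 1
3 ÷ 2 = 1 remainder 1
1 ÷ 2 = 0 remainder 1
Reading remainders bottom to top: 11110111000



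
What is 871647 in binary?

Using repeated division by 2:
871647 ÷ 2 = 435823 remainder 1
435823 ÷ 2 = 217911 remainder 1
217911 ÷ 2 = 108955 remainder 1
108955 ÷ 2 = 54477 remainder 1
54477 ÷ 2 = 27238 remainder 1
27238 ÷ 2 = 13619 remainder 0
13619 ÷ 2 = 6809 remainder 1
6809 ÷ 2 = 3404 remainder 1
3404 ÷ 2 = 1702 remainder 0
1702 ÷ 2 = 851 remainder 0
851 ÷ 2 = 425 remainder 1
425 ÷ 2 = 212 remainder 1
212 ÷ 2 = 106 remainder 0
106 ÷ 2 = 53 remainder 0
53 ÷ 2 = 26 remainder 1
26 ÷ 2 = 13 remainder 0
13 ÷ 2 = 6 remainder 1
6 ÷ 2 = 3 remainder 0
3 ÷ 2 = 1 remainder 1
1 ÷ 2 = 0 remainder 1
Reading remainders bottom to top: 11010100110011011111



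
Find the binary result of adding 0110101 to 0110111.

Add column by column from the right: bit + bit + carry-in; write the sum mod 2, carry 1 when the sum is 2 or 3.
carry:  1101110
        0110101
+       0110111
---------------
       01101100
(the carry out of the leftmost column, 0, becomes the leading bit)
Decimal check:
  0110101 = 32 + 16 + 4 + 1 = 53
  0110111 = 32 + 16 + 4 + 2 + 1 = 55
  53 + 55 = 108, and 01101100 = 64 + 32 + 8 + 4 = 108 ✓



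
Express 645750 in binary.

Using repeated division by 2:
645750 ÷ 2 = 322875 remainder 0
322875 ÷ 2 = 161437 remainder 1
161437 ÷ 2 = 80718 remainder 1
80718 ÷ 2 = 40359 remainder 0
40359 ÷ 2 = 20179 remainder 1
20179 ÷ 2 = 10089 remainder 1
10089 ÷ 2 = 5044 remainder 1
5044 ÷ 2 = 2522 remainder 0
2522 ÷ 2 = 1261 remainder 0
1261 ÷ 2 = 630 remainder 1
630 ÷ 2 = 315 remainder 0
315 ÷ 2 = 157 remainder 1
157 ÷ 2 = 78 remainder 1
78 ÷ 2 = 39 remainder 0
39 ÷ 2 = 19 remainder 1
19 ÷ 2 = 9 remainder 1
9 ÷ 2 = 4 remainder 1
4 ÷ 2 = 2 remainder 0
2 ÷ 2 = 1 remainder 0
1 ÷ 2 = 0 remainder 1
Reading remainders bottom to top: 10011101101001110110



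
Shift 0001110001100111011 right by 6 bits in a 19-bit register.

Original: 0001110001100111011 (decimal 58171)
Shift right by 6 positions
Drop the 6 low bits; fill with zeros on the left
Result: 0000000001110001100 (decimal 908)
Equivalent: 58171 >> 6 = 58171 ÷ 2^6 = 908



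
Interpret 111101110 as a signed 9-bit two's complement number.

Binary: 111101110
Sign bit: 1 (negative)
Invert: 000010001
Add 1:  000010010
Magnitude: 000010010 = 16 + 2 = 18
Value: -18



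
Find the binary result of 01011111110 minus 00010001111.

Method 1 - Direct subtraction (column by column from the right: bit − bit − borrow-in; if negative, add 2 and borrow 1 from the next column):
borrow: 00000011110
        01011111110
-       00010001111
-------------------
        01001101111

Method 2 - Add two's complement:
Two's complement of 00010001111: invert → 11101110000, add 1 → 11101110001
  01011111110
+ 11101110001
-------------
 101001101111  (end carry out of the top bit = 1)
Discarding the end carry: 01001101111
Decimal check:
  01011111110 = 512 + 128 + 64 + 32 + 16 + 8 + 4 + 2 = 766
  00010001111 = 128 + 8 + 4 + 2 + 1 = 143
  766 - 143 = 623, and 01001101111 = 512 + 64 + 32 + 8 + 4 + 2 + 1 = 623 ✓



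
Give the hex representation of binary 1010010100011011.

Group into 4-bit nibbles from right:
  1010 = A
  0101 = 5
  0001 = 1
  1011 = B
Result: A51B



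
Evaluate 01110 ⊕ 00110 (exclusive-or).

XOR: 1 when bits differ
  01110
^ 00110
-------
  01000
Decimal: 14 ^ 6 = 8



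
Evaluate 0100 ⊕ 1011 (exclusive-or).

XOR: 1 when bits differ
  0100
^ 1011
------
  1111
Decimal: 4 ^ 11 = 15



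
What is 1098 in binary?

Using repeated division by 2:
1098 ÷ 2 = 549 remainder 0
549 ÷ 2 = 274 remainder 1
274 ÷ 2 = 137 remainder 0
137 ÷ 2 = 68 remainder 1
68 ÷ 2 = 34 remainder 0
34 ÷ 2 = 17 remainder 0
17 ÷ 2 = 8 remainder 1
8 ÷ 2 = 4 remainder 0
4 ÷ 2 = 2 remainder 0
2 ÷ 2 = 1 remainder 0
1 ÷ 2 = 0 remainder 1
Reading remainders bottom to top: 10001001010



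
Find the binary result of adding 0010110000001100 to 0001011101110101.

Add column by column from the right: bit + bit + carry-in; write the sum mod 2, carry 1 when the sum is 2 or 3.
carry:  0111100011111000
        0010110000001100
+       0001011101110101
------------------------
       00100001110000001
(the carry out of the leftmost column, 0, becomes the leading bit)
Decimal check:
  0010110000001100 = 8192 + 2048 + 1024 + 8 + 4 = 11276
  0001011101110101 = 4096 + 1024 + 512 + 256 + 64 + 32 + 16 + 4 + 1 = 6005
  11276 + 6005 = 17281, and 00100001110000001 = 16384 + 512 + 256 + 128 + 1 = 17281 ✓



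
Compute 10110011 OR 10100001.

OR: 1 when either bit is 1
  10110011
| 10100001
----------
  10110011
Decimal: 179 | 161 = 179



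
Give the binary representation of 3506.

Using repeated division by 2:
3506 ÷ 2 = 1753 remainder 0
1753 ÷ 2 = 876 remainder 1
876 ÷ 2 = 438 remainder 0
438 ÷ 2 = 219 remainder 0
219 ÷ 2 = 109 remainder 1
109 ÷ 2 = 54 remainder 1
54 ÷ 2 = 27 remainder 0
27 ÷ 2 = 13 remainder 1
13 ÷ 2 = 6 remainder 1
6 ÷ 2 = 3 remainder 0
3 ÷ 2 = 1 remainder 1
1 ÷ 2 = 0 remainder 1
Reading remainders bottom to top: 110110110010



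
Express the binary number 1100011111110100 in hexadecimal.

Group into 4-bit nibbles from right:
  1100 = C
  0111 = 7
  1111 = F
  0100 = 4
Result: C7F4



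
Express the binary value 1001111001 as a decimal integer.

Sum of powers of 2 for each 1-bit:
2^0 + 2^3 + 2^4 + 2^5 + 2^6 + 2^9
= 1 + 8 + 16 + 32 + 64 + 512
= 633



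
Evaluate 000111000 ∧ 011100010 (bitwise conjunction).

AND: 1 only when both bits are 1
  000111000
& 011100010
-----------
  000100000
Decimal: 56 & 226 = 32



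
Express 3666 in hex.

Using repeated division by 16 (digits 10–15 are A–F):
3666 ÷ 16 = 229 remainder 2
229 ÷ 16 = 14 remainder 5
14 ÷ 16 = 0 remainder 14 (E)
Reading remainders bottom to top: E52



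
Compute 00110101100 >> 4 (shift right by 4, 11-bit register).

Original: 00110101100 (decimal 428)
Shift right by 4 positions
Drop the 4 low bits; fill with zeros on the left
Result: 00000011010 (decimal 26)
Equivalent: 428 >> 4 = 428 ÷ 2^4 = 26



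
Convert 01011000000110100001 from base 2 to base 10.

Sum of powers of 2 for each 1-bit:
2^0 + 2^5 + 2^7 + 2^8 + 2^15 + 2^16 + 2^18
= 1 + 32 + 128 + 256 + 32768 + 65536 + 262144
= 360865



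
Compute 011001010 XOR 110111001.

XOR: 1 when bits differ
  011001010
^ 110111001
-----------
  101110011
Decimal: 202 ^ 441 = 371



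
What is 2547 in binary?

Using repeated division by 2:
2547 ÷ 2 = 1273 remainder 1
1273 ÷ 2 = 636 remainder 1
636 ÷ 2 = 318 remainder 0
318 ÷ 2 = 159 remainder 0
159 ÷ 2 = 79 remainder 1
79 ÷ 2 = 39 remainder 1
39 ÷ 2 = 19 remainder 1
19 ÷ 2 = 9 remainder 1
9 ÷ 2 = 4 remainder 1
4 ÷ 2 = 2 remainder 0
2 ÷ 2 = 1 remainder 0
1 ÷ 2 = 0 remainder 1
Reading remainders bottom to top: 100111110011



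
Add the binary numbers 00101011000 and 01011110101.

Add column by column from the right: bit + bit + carry-in; write the sum mod 2, carry 1 when the sum is 2 or 3.
carry:  11111100000
        00101011000
+       01011110101
-------------------
       010001001101
(the carry out of the leftmost column, 0, becomes the leading bit)
Decimal check:
  00101011000 = 256 + 64 + 16 + 8 = 344
  01011110101 = 512 + 128 + 64 + 32 + 16 + 4 + 1 = 757
  344 + 757 = 1101, and 010001001101 = 1024 + 64 + 8 + 4 + 1 = 1101 ✓



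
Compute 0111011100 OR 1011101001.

OR: 1 when either bit is 1
  0111011100
| 1011101001
------------
  1111111101
Decimal: 476 | 745 = 1021



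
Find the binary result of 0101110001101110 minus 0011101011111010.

Method 1 - Direct subtraction (column by column from the right: bit − bit − borrow-in; if negative, add 2 and borrow 1 from the next column):
borrow: 0100011111100000
        0101110001101110
-       0011101011111010
------------------------
        0010000101110100

Method 2 - Add two's complement:
Two's complement of 0011101011111010: invert → 1100010100000101, add 1 → 1100010100000110
  0101110001101110
+ 1100010100000110
------------------
 10010000101110100  (end carry out of the top bit = 1)
Discarding the end carry: 0010000101110100
Decimal check:
  0101110001101110 = 16384 + 4096 + 2048 + 1024 + 64 + 32 + 8 + 4 + 2 = 23662
  0011101011111010 = 8192 + 4096 + 2048 + 512 + 128 + 64 + 32 + 16 + 8 + 2 = 15098
  23662 - 15098 = 8564, and 0010000101110100 = 8192 + 256 + 64 + 32 + 16 + 4 = 8564 ✓



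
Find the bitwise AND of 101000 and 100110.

AND: 1 only when both bits are 1
  101000
& 100110
--------
  100000
Decimal: 40 & 38 = 32



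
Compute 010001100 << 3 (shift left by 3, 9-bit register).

Original: 010001100 (decimal 140)
Shift left by 3 positions
Append 3 zeros on the right and drop the 3 high bits that overflow the 9-bit width
Result: 001100000 (decimal 96)
Equivalent: 140 << 3 = 140 × 2^3 = 1120, truncated to 9 bits = 96



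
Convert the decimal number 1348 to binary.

Using repeated division by 2:
1348 ÷ 2 = 674 remainder 0
674 ÷ 2 = 337 remainder 0
337 ÷ 2 = 168 remainder 1
168 ÷ 2 = 84 remainder 0
84 ÷ 2 = 42 remainder 0
42 ÷ 2 = 21 remainder 0
21 ÷ 2 = 10 remainder 1
10 ÷ 2 = 5 remainder 0
5 ÷ 2 = 2 remainder 1
2 ÷ 2 = 1 remainder 0
1 ÷ 2 = 0 remainder 1
Reading remainders bottom to top: 10101000100



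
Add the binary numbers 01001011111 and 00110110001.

Add column by column from the right: bit + bit + carry-in; write the sum mod 2, carry 1 when the sum is 2 or 3.
carry:  11111111110
        01001011111
+       00110110001
-------------------
       010000010000
(the carry out of the leftmost column, 0, becomes the leading bit)
Decimal check:
  01001011111 = 512 + 64 + 16 + 8 + 4 + 2 + 1 = 607
  00110110001 = 256 + 128 + 32 + 16 + 1 = 433
  607 + 433 = 1040, and 010000010000 = 1024 + 16 = 1040 ✓



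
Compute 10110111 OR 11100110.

OR: 1 when either bit is 1
  10110111
| 11100110
----------
  11110111
Decimal: 183 | 230 = 247



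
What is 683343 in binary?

Using repeated division by 2:
683343 ÷ 2 = 341671 remainder 1
341671 ÷ 2 = 170835 remainder 1
170835 ÷ 2 = 85417 remainder 1
85417 ÷ 2 = 42708 remainder 1
42708 ÷ 2 = 21354 remainder 0
21354 ÷ 2 = 10677 remainder 0
10677 ÷ 2 = 5338 remainder 1
5338 ÷ 2 = 2669 remainder 0
2669 ÷ 2 = 1334 remainder 1
1334 ÷ 2 = 667 remainder 0
667 ÷ 2 = 333 remainder 1
333 ÷ 2 = 166 remainder 1
166 ÷ 2 = 83 remainder 0
83 ÷ 2 = 41 remainder 1
41 ÷ 2 = 20 remainder 1
20 ÷ 2 = 10 remainder 0
10 ÷ 2 = 5 remainder 0
5 ÷ 2 = 2 remainder 1
2 ÷ 2 = 1 remainder 0
1 ÷ 2 = 0 remainder 1
Reading remainders bottom to top: 10100110110101001111



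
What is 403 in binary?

Using repeated division by 2:
403 ÷ 2 = 201 remainder 1
201 ÷ 2 = 100 remainder 1
100 ÷ 2 = 50 remainder 0
50 ÷ 2 = 25 remainder 0
25 ÷ 2 = 12 remainder 1
12 ÷ 2 = 6 remainder 0
6 ÷ 2 = 3 remainder 0
3 ÷ 2 = 1 remainder 1
1 ÷ 2 = 0 remainder 1
Reading remainders bottom to top: 110010011



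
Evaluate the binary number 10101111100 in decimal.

Sum of powers of 2 for each 1-bit:
2^2 + 2^3 + 2^4 + 2^5 + 2^6 + 2^8 + 2^10
= 4 + 8 + 16 + 32 + 64 + 256 + 1024
= 1404



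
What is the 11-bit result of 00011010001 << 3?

Original: 00011010001 (decimal 209)
Shift left by 3 positions
Append 3 zeros on the right
Result: 11010001000 (decimal 1672)
Equivalent: 209 << 3 = 209 × 2^3 = 1672



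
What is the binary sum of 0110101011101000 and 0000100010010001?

Add column by column from the right: bit + bit + carry-in; write the sum mod 2, carry 1 when the sum is 2 or 3.
carry:  0001000100000000
        0110101011101000
+       0000100010010001
------------------------
       00111001101111001
(the carry out of the leftmost column, 0, becomes the leading bit)
Decimal check:
  0110101011101000 = 16384 + 8192 + 2048 + 512 + 128 + 64 + 32 + 8 = 27368
  0000100010010001 = 2048 + 128 + 16 + 1 = 2193
  27368 + 2193 = 29561, and 00111001101111001 = 16384 + 8192 + 4096 + 512 + 256 + 64 + 32 + 16 + 8 + 1 = 29561 ✓



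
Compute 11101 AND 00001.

AND: 1 only when both bits are 1
  11101
& 00001
-------
  00001
Decimal: 29 & 1 = 1



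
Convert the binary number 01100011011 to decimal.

Sum of powers of 2 for each 1-bit:
2^0 + 2^1 + 2^3 + 2^4 + 2^8 + 2^9
= 1 + 2 + 8 + 16 + 256 + 512
= 795



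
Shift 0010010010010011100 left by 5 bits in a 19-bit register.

Original: 0010010010010011100 (decimal 74908)
Shift left by 5 positions
Append 5 zeros on the right and drop the 5 high bits that overflow the 19-bit width
Result: 1001001001110000000 (decimal 299904)
Equivalent: 74908 << 5 = 74908 × 2^5 = 2397056, truncated to 19 bits = 299904



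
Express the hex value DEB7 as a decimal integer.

Expand by place value (powers of 16):
Digit values: D = 13, E = 14, B = 11
DEB7 = 13 × 16^3 + 14 × 16^2 + 11 × 16^1 + 7 × 16^0
= 13 × 4096 + 14 × 256 + 11 × 16 + 7 × 1
= 53248 + 3584 + 176 + 7
= 57015



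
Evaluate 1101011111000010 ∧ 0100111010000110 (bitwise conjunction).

AND: 1 only when both bits are 1
  1101011111000010
& 0100111010000110
------------------
  0100011010000010
Decimal: 55234 & 20102 = 18050



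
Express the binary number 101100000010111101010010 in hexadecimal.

Group into 4-bit nibbles from right:
  1011 = B
  0000 = 0
  0010 = 2
  1111 = F
  0101 = 5
  0010 = 2
Result: B02F52



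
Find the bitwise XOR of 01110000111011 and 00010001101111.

XOR: 1 when bits differ
  01110000111011
^ 00010001101111
----------------
  01100001010100
Decimal: 7227 ^ 1135 = 6228



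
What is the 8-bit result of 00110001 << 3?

Original: 00110001 (decimal 49)
Shift left by 3 positions
Append 3 zeros on the right and drop the 3 high bits that overflow the 8-bit width
Result: 10001000 (decimal 136)
Equivalent: 49 << 3 = 49 × 2^3 = 392, truncated to 8 bits = 136



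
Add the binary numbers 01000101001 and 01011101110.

Add column by column from the right: bit + bit + carry-in; write the sum mod 2, carry 1 when the sum is 2 or 3.
carry:  10111010000
        01000101001
+       01011101110
-------------------
       010100010111
(the carry out of the leftmost column, 0, becomes the leading bit)
Decimal check:
  01000101001 = 512 + 32 + 8 + 1 = 553
  01011101110 = 512 + 128 + 64 + 32 + 8 + 4 + 2 = 750
  553 + 750 = 1303, and 010100010111 = 1024 + 256 + 16 + 4 + 2 + 1 = 1303 ✓



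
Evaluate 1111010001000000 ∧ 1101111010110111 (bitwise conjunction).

AND: 1 only when both bits are 1
  1111010001000000
& 1101111010110111
------------------
  1101010000000000
Decimal: 62528 & 57015 = 54272



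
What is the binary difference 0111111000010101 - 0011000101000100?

Method 1 - Direct subtraction (column by column from the right: bit − bit − borrow-in; if negative, add 2 and borrow 1 from the next column):
borrow: 0000001110000000
        0111111000010101
-       0011000101000100
------------------------
        0100110011010001

Method 2 - Add two's complement:
Two's complement of 0011000101000100: invert → 1100111010111011, add 1 → 1100111010111100
  0111111000010101
+ 1100111010111100
------------------
 10100110011010001  (end carry out of the top bit = 1)
Discarding the end carry: 0100110011010001
Decimal check:
  0111111000010101 = 16384 + 8192 + 4096 + 2048 + 1024 + 512 + 16 + 4 + 1 = 32277
  0011000101000100 = 8192 + 4096 + 256 + 64 + 4 = 12612
  32277 - 12612 = 19665, and 0100110011010001 = 16384 + 2048 + 1024 + 128 + 64 + 16 + 1 = 19665 ✓



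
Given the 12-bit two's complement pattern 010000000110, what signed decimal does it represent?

Binary: 010000000110
Sign bit: 0 (non-negative)
Read directly as an unsigned value:
010000000110 = 1024 + 4 + 2 = 1030
Value: 1030



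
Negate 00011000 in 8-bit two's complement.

Original: 00011000
Step 1 - Invert all bits: 11100111
Step 2 - Add 1: 11101000
Verification: 00011000 + 11101000 = 100000000; discarding the end carry (carry out of the top bit) leaves the 8-bit value 00000000, as required for x + (-x)



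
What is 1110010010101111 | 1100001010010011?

OR: 1 when either bit is 1
  1110010010101111
| 1100001010010011
------------------
  1110011010111111
Decimal: 58543 | 49811 = 59071



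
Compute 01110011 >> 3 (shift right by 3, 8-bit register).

Original: 01110011 (decimal 115)
Shift right by 3 positions
Drop the 3 low bits; fill with zeros on the left
Result: 00001110 (decimal 14)
Equivalent: 115 >> 3 = 115 ÷ 2^3 = 14



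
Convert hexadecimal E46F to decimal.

Expand by place value (powers of 16):
Digit values: E = 14, F = 15
E46F = 14 × 16^3 + 4 × 16^2 + 6 × 16^1 + 15 × 16^0
= 14 × 4096 + 4 × 256 + 6 × 16 + 15 × 1
= 57344 + 1024 + 96 + 15
= 58479



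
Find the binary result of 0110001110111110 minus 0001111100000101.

Method 1 - Direct subtraction (column by column from the right: bit − bit − borrow-in; if negative, add 2 and borrow 1 from the next column):
borrow: 0011100000000010
        0110001110111110
-       0001111100000101
------------------------
        0100010010111001

Method 2 - Add two's complement:
Two's complement of 0001111100000101: invert → 1110000011111010, add 1 → 1110000011111011
  0110001110111110
+ 1110000011111011
------------------
 10100010010111001  (end carry out of the top bit = 1)
Discarding the end carry: 0100010010111001
Decimal check:
  0110001110111110 = 16384 + 8192 + 512 + 256 + 128 + 32 + 16 + 8 + 4 + 2 = 25534
  0001111100000101 = 4096 + 2048 + 1024 + 512 + 256 + 4 + 1 = 7941
  25534 - 7941 = 17593, and 0100010010111001 = 16384 + 1024 + 128 + 32 + 16 + 8 + 1 = 17593 ✓



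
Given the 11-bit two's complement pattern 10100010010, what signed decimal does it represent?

Binary: 10100010010
Sign bit: 1 (negative)
Invert: 01011101101
Add 1:  01011101110
Magnitude: 01011101110 = 512 + 128 + 64 + 32 + 8 + 4 + 2 = 750
Value: -750



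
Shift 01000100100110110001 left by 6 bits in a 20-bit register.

Original: 01000100100110110001 (decimal 281009)
Shift left by 6 positions
Append 6 zeros on the right and drop the 6 high bits that overflow the 20-bit width
Result: 00100110110001000000 (decimal 158784)
Equivalent: 281009 << 6 = 281009 × 2^6 = 17984576, truncated to 20 bits = 158784



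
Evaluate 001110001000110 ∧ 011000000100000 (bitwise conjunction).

AND: 1 only when both bits are 1
  001110001000110
& 011000000100000
-----------------
  001000000000000
Decimal: 7238 & 12320 = 4096



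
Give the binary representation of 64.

Using repeated division by 2:
64 ÷ 2 = 32 remainder 0
32 ÷ 2 = 16 remainder 0
16 ÷ 2 = 8 remainder 0
8 ÷ 2 = 4 remainder 0
4 ÷ 2 = 2 remainder 0
2 ÷ 2 = 1 remainder 0
1 ÷ 2 = 0 remainder 1
Reading remainders bottom to top: 1000000



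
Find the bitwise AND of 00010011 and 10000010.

AND: 1 only when both bits are 1
  00010011
& 10000010
----------
  00000010
Decimal: 19 & 130 = 2



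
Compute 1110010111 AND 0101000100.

AND: 1 only when both bits are 1
  1110010111
& 0101000100
------------
  0100000100
Decimal: 919 & 324 = 260



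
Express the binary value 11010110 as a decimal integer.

Sum of powers of 2 for each 1-bit:
2^1 + 2^2 + 2^4 + 2^6 + 2^7
= 2 + 4 + 16 + 64 + 128
= 214



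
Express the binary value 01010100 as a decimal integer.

Sum of powers of 2 for each 1-bit:
2^2 + 2^4 + 2^6
= 4 + 16 + 64
= 84



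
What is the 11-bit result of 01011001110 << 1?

Original: 01011001110 (decimal 718)
Shift left by 1 position
Append 1 zero on the right
Result: 10110011100 (decimal 1436)
Equivalent: 718 << 1 = 718 × 2^1 = 1436



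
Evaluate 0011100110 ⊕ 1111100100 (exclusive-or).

XOR: 1 when bits differ
  0011100110
^ 1111100100
------------
  1100000010
Decimal: 230 ^ 996 = 770



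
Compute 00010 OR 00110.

OR: 1 when either bit is 1
  00010
| 00110
-------
  00110
Decimal: 2 | 6 = 6



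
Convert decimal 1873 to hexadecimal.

Using repeated division by 16 (digits 10–15 are A–F):
1873 ÷ 16 = 117 remainder 1
117 ÷ 16 = 7 remainder 5
7 ÷ 16 = 0 remainder 7
Reading remainders bottom to top: 751



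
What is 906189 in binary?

Using repeated division by 2:
906189 ÷ 2 = 453094 remainder 1
453094 ÷ 2 = 226547 remainder 0
226547 ÷ 2 = 113273 remainder 1
113273 ÷ 2 = 56636 remainder 1
56636 ÷ 2 = 28318 remainder 0
28318 ÷ 2 = 14159 remainder 0
14159 ÷ 2 = 7079 remainder 1
7079 ÷ 2 = 3539 remainder 1
3539 ÷ 2 = 1769 remainder 1
1769 ÷ 2 = 884 remainder 1
884 ÷ 2 = 442 remainder 0
442 ÷ 2 = 221 remainder 0
221 ÷ 2 = 110 remainder 1
110 ÷ 2 = 55 remainder 0
55 ÷ 2 = 27 remainder 1
27 ÷ 2 = 13 remainder 1
13 ÷ 2 = 6 remainder 1
6 ÷ 2 = 3 remainder 0
3 ÷ 2 = 1 remainder 1
1 ÷ 2 = 0 remainder 1
Reading remainders bottom to top: 11011101001111001101



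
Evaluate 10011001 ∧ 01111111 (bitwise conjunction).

AND: 1 only when both bits are 1
  10011001
& 01111111
----------
  00011001
Decimal: 153 & 127 = 25



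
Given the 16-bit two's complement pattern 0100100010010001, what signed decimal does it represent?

Binary: 0100100010010001
Sign bit: 0 (non-negative)
Read directly as an unsigned value:
0100100010010001 = 16384 + 2048 + 128 + 16 + 1 = 18577
Value: 18577



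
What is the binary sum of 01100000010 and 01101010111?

Add column by column from the right: bit + bit + carry-in; write the sum mod 2, carry 1 when the sum is 2 or 3.
carry:  11000001100
        01100000010
+       01101010111
-------------------
       011001011001
(the carry out of the leftmost column, 0, becomes the leading bit)
Decimal check:
  01100000010 = 512 + 256 + 2 = 770
  01101010111 = 512 + 256 + 64 + 16 + 4 + 2 + 1 = 855
  770 + 855 = 1625, and 011001011001 = 1024 + 512 + 64 + 16 + 8 + 1 = 1625 ✓



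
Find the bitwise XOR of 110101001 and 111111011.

XOR: 1 when bits differ
  110101001
^ 111111011
-----------
  001010010
Decimal: 425 ^ 507 = 82



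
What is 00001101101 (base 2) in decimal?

Sum of powers of 2 for each 1-bit:
2^0 + 2^2 + 2^3 + 2^5 + 2^6
= 1 + 4 + 8 + 32 + 64
= 109



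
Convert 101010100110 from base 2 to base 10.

Sum of powers of 2 for each 1-bit:
2^1 + 2^2 + 2^5 + 2^7 + 2^9 + 2^11
= 2 + 4 + 32 + 128 + 512 + 2048
= 2726



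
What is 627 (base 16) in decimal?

Expand by place value (powers of 16):
627 = 6 × 16^2 + 2 × 16^1 + 7 × 16^0
= 6 × 256 + 2 × 16 + 7 × 1
= 1536 + 32 + 7
= 1575



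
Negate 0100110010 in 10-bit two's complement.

Original: 0100110010
Step 1 - Invert all bits: 1011001101
Step 2 - Add 1: 1011001110
Verification: 0100110010 + 1011001110 = 10000000000; discarding the end carry (carry out of the top bit) leaves the 10-bit value 0000000000, as required for x + (-x)



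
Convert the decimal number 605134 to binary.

Using repeated division by 2:
605134 ÷ 2 = 302567 remainder 0
302567 ÷ 2 = 151283 remainder 1
151283 ÷ 2 = 75641 remainder 1
75641 ÷ 2 = 37820 remainder 1
37820 ÷ 2 = 18910 remainder 0
18910 ÷ 2 = 9455 remainder 0
9455 ÷ 2 = 4727 remainder 1
4727 ÷ 2 = 2363 remainder 1
2363 ÷ 2 = 1181 remainder 1
1181 ÷ 2 = 590 remainder 1
590 ÷ 2 = 295 remainder 0
295 ÷ 2 = 147 remainder 1
147 ÷ 2 = 73 remainder 1
73 ÷ 2 = 36 remainder 1
36 ÷ 2 = 18 remainder 0
18 ÷ 2 = 9 remainder 0
9 ÷ 2 = 4 remainder 1
4 ÷ 2 = 2 remainder 0
2 ÷ 2 = 1 remainder 0
1 ÷ 2 = 0 remainder 1
Reading remainders bottom to top: 10010011101111001110



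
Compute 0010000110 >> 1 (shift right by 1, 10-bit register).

Original: 0010000110 (decimal 134)
Shift right by 1 position
Drop the 1 low bit; fill with zero on the left
Result: 0001000011 (decimal 67)
Equivalent: 134 >> 1 = 134 ÷ 2^1 = 67



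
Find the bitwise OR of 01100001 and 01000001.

OR: 1 when either bit is 1
  01100001
| 01000001
----------
  01100001
Decimal: 97 | 65 = 97



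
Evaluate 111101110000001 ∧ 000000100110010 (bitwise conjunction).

AND: 1 only when both bits are 1
  111101110000001
& 000000100110010
-----------------
  000000100000000
Decimal: 31617 & 306 = 256



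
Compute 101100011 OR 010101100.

OR: 1 when either bit is 1
  101100011
| 010101100
-----------
  111101111
Decimal: 355 | 172 = 495



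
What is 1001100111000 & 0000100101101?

AND: 1 only when both bits are 1
  1001100111000
& 0000100101101
---------------
  0000100101000
Decimal: 4920 & 301 = 296

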